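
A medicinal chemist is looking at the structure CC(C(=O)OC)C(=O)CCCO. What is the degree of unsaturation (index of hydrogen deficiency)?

2

Degree of unsaturation = (number of rings) + (number of π bonds).
Ring closures in the SMILES: 0.
π bonds: 2 double bonds (each 1 DoU) → 2 DoU from unsaturation.
Total DoU = 0 + 2 = 2.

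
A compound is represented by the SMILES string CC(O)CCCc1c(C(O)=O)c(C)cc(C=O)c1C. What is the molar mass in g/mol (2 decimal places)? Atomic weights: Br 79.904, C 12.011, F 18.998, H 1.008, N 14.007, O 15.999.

First, the molecular formula is C15H20O4 (counting implicit H from valence).
  C: 15 × 12.011 = 180.165
  H: 20 × 1.008 = 20.160
  O: 4 × 15.999 = 63.996
Sum: 15×12.011 + 20×1.008 + 4×15.999 = 264.321 → 264.32 g/mol.

264.32 g/mol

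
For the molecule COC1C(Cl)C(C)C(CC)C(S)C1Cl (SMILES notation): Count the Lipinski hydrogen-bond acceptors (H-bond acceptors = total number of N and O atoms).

1

N atoms: 0; O atoms: 1.
Lipinski HBA = 0 + 1 = 1.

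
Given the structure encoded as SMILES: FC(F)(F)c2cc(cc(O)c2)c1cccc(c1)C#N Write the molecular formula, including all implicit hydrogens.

C14H8F3NO

Walk through each heavy atom and fill implicit hydrogens from standard valence (C 4, N 3, O 2, S 2, halogen 1); for lowercase aromatic atoms, an aromatic c carries 1 H when it has two neighbours and 0 H with three, and aromatic n carries 0 H:
  atom 1: F (halogen, monovalent) → 0 H
  atom 2: C, bond orders sum to 4 (valence 4) → 0 H
  atom 3: F (halogen, monovalent) → 0 H
  atom 4: F (halogen, monovalent) → 0 H
  atom 5: aromatic c, 3 neighbours → 0 H
  atom 6: aromatic c, 2 neighbours → 1 H
  atom 7: aromatic c, 3 neighbours → 0 H
  atom 8: aromatic c, 2 neighbours → 1 H
  atom 9: aromatic c, 3 neighbours → 0 H
  atom 10: O, bond orders sum to 1 (valence 2) → 1 H
  atom 11: aromatic c, 2 neighbours → 1 H
  atom 12: aromatic c, 3 neighbours → 0 H
  atom 13: aromatic c, 2 neighbours → 1 H
  atom 14: aromatic c, 2 neighbours → 1 H
  atom 15: aromatic c, 2 neighbours → 1 H
  atom 16: aromatic c, 3 neighbours → 0 H
  atom 17: aromatic c, 2 neighbours → 1 H
  atom 18: C, bond orders sum to 4 (valence 4) → 0 H
  atom 19: N, bond orders sum to 3 (valence 3) → 0 H
Totals → C:14, H:8, F:3, N:1, O:1.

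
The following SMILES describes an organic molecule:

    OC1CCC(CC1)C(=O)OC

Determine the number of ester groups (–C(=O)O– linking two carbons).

The ester motif appears at heavy-atom position 8 in the SMILES.
Other groups present: 1 hydroxyl.
Ester count: 1.

1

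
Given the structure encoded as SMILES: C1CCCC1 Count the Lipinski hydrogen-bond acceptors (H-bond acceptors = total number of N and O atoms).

N atoms: 0; O atoms: 0.
Lipinski HBA = 0 + 0 = 0.

0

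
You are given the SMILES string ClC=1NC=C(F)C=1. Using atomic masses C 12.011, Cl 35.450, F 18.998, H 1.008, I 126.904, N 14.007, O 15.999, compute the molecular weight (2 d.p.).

119.52 g/mol

First, the molecular formula is C4H3ClFN (counting implicit H from valence).
  C: 4 × 12.011 = 48.044
  Cl: 1 × 35.450 = 35.450
  F: 1 × 18.998 = 18.998
  H: 3 × 1.008 = 3.024
  N: 1 × 14.007 = 14.007
Sum: 4×12.011 + 1×35.450 + 1×18.998 + 3×1.008 + 1×14.007 = 119.523 → 119.52 g/mol.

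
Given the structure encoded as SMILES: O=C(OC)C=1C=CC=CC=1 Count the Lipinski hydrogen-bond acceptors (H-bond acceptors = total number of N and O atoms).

N atoms: 0; O atoms: 2.
Lipinski HBA = 0 + 2 = 2.

2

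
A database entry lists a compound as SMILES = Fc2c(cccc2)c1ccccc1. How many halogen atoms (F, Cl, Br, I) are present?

1

Halogen atoms appear at heavy-atom position 1 (1×F).
Halogen count: 1.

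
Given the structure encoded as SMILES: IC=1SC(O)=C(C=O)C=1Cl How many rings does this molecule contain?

1

In SMILES, each pair of matching ring-closure digits denotes one ring-closing bond; the number of such bonds equals the number of independent rings.
Ring-closure bonds here: 1.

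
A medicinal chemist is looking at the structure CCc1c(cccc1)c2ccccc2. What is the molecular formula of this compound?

C14H14

Walk through each heavy atom and fill implicit hydrogens from standard valence (C 4, N 3, O 2, S 2, halogen 1); for lowercase aromatic atoms, an aromatic c carries 1 H when it has two neighbours and 0 H with three, and aromatic n carries 0 H:
  atom 1: C, bond orders sum to 1 (valence 4) → 3 H
  atom 2: C, bond orders sum to 2 (valence 4) → 2 H
  atom 3: aromatic c, 3 neighbours → 0 H
  atom 4: aromatic c, 3 neighbours → 0 H
  atom 5: aromatic c, 2 neighbours → 1 H
  atom 6: aromatic c, 2 neighbours → 1 H
  atom 7: aromatic c, 2 neighbours → 1 H
  atom 8: aromatic c, 2 neighbours → 1 H
  atom 9: aromatic c, 3 neighbours → 0 H
  atom 10: aromatic c, 2 neighbours → 1 H
  atom 11: aromatic c, 2 neighbours → 1 H
  atom 12: aromatic c, 2 neighbours → 1 H
  atom 13: aromatic c, 2 neighbours → 1 H
  atom 14: aromatic c, 2 neighbours → 1 H
Totals → C:14, H:14.
In Hill order: C14H14.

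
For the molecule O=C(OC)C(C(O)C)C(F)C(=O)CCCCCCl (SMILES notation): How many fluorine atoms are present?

1

Scan the SMILES for F atoms (remember two-letter symbols like Cl and Br are single atoms).
Fluorine count: 1.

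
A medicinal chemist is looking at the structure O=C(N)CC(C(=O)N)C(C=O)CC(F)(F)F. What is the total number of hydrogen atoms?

11

Walk through each heavy atom and fill implicit hydrogens from standard valence (C 4, N 3, O 2, S 2, halogen 1):
  atom 1: O, bond orders sum to 2 (valence 2) → 0 H
  atom 2: C, bond orders sum to 4 (valence 4) → 0 H
  atom 3: N, bond orders sum to 1 (valence 3) → 2 H
  atom 4: C, bond orders sum to 2 (valence 4) → 2 H
  atom 5: C, bond orders sum to 3 (valence 4) → 1 H
  atom 6: C, bond orders sum to 4 (valence 4) → 0 H
  atom 7: O, bond orders sum to 2 (valence 2) → 0 H
  atom 8: N, bond orders sum to 1 (valence 3) → 2 H
  atom 9: C, bond orders sum to 3 (valence 4) → 1 H
  atom 10: C, bond orders sum to 3 (valence 4) → 1 H
  atom 11: O, bond orders sum to 2 (valence 2) → 0 H
  atom 12: C, bond orders sum to 2 (valence 4) → 2 H
  atom 13: C, bond orders sum to 4 (valence 4) → 0 H
  atom 14: F (halogen, monovalent) → 0 H
  atom 15: F (halogen, monovalent) → 0 H
  atom 16: F (halogen, monovalent) → 0 H
Total hydrogens: 11.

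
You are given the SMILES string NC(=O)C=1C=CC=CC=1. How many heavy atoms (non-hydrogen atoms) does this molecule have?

Every atom symbol written in the SMILES (organic subset) is one heavy atom; implicit H are not written.
Heavy atoms by element → C:7, N:1, O:1.
Total: 9.

9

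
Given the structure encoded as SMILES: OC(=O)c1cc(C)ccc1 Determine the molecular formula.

C8H8O2

Walk through each heavy atom and fill implicit hydrogens from standard valence (C 4, N 3, O 2, S 2, halogen 1); for lowercase aromatic atoms, an aromatic c carries 1 H when it has two neighbours and 0 H with three, and aromatic n carries 0 H:
  atom 1: O, bond orders sum to 1 (valence 2) → 1 H
  atom 2: C, bond orders sum to 4 (valence 4) → 0 H
  atom 3: O, bond orders sum to 2 (valence 2) → 0 H
  atom 4: aromatic c, 3 neighbours → 0 H
  atom 5: aromatic c, 2 neighbours → 1 H
  atom 6: aromatic c, 3 neighbours → 0 H
  atom 7: C, bond orders sum to 1 (valence 4) → 3 H
  atom 8: aromatic c, 2 neighbours → 1 H
  atom 9: aromatic c, 2 neighbours → 1 H
  atom 10: aromatic c, 2 neighbours → 1 H
Totals → C:8, H:8, O:2.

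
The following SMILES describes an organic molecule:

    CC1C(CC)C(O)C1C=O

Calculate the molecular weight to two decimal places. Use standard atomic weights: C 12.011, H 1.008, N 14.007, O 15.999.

142.20 g/mol

First, the molecular formula is C8H14O2 (counting implicit H from valence).
  C: 8 × 12.011 = 96.088
  H: 14 × 1.008 = 14.112
  O: 2 × 15.999 = 31.998
Sum: 8×12.011 + 14×1.008 + 2×15.999 = 142.198 → 142.20 g/mol.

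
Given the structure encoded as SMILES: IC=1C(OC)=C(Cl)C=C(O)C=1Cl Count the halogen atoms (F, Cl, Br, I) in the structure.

Halogen atoms appear at heavy-atom positions 1, 7, 12 (2×Cl, 1×I).
Other groups present: 1 ether, 1 hydroxyl.
Halogen count: 3.

3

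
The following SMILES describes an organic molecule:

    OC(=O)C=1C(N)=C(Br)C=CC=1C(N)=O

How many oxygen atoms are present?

3

Scan the SMILES for O atoms (remember two-letter symbols like Cl and Br are single atoms).
Oxygen count: 3.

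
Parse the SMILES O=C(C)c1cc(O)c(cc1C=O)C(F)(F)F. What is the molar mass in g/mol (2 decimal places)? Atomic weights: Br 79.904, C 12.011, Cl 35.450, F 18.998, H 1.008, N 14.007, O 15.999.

232.16 g/mol

First, the molecular formula is C10H7F3O3 (counting implicit H from valence).
  C: 10 × 12.011 = 120.110
  F: 3 × 18.998 = 56.994
  H: 7 × 1.008 = 7.056
  O: 3 × 15.999 = 47.997
Sum: 10×12.011 + 3×18.998 + 7×1.008 + 3×15.999 = 232.157 → 232.16 g/mol.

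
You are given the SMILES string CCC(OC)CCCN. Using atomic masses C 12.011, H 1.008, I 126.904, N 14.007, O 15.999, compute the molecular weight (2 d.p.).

131.22 g/mol

First, the molecular formula is C7H17NO (counting implicit H from valence).
  C: 7 × 12.011 = 84.077
  H: 17 × 1.008 = 17.136
  N: 1 × 14.007 = 14.007
  O: 1 × 15.999 = 15.999
Sum: 7×12.011 + 17×1.008 + 1×14.007 + 1×15.999 = 131.219 → 131.22 g/mol.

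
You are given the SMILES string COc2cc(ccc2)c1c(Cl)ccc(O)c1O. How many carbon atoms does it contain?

Count every carbon token in the SMILES (each C, including those in ring-closure positions and inside branches).
Carbon count: 13.

13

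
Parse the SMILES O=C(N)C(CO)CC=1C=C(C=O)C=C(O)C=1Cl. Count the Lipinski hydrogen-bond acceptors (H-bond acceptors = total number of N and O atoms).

5

N atoms: 1; O atoms: 4.
Lipinski HBA = 1 + 4 = 5.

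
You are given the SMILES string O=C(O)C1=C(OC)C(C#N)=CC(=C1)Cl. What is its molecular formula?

C9H6ClNO3

Walk through each heavy atom and fill implicit hydrogens from standard valence (C 4, N 3, O 2, S 2, halogen 1):
  atom 1: O, bond orders sum to 2 (valence 2) → 0 H
  atom 2: C, bond orders sum to 4 (valence 4) → 0 H
  atom 3: O, bond orders sum to 1 (valence 2) → 1 H
  atom 4: C, bond orders sum to 4 (valence 4) → 0 H
  atom 5: C, bond orders sum to 4 (valence 4) → 0 H
  atom 6: O, bond orders sum to 2 (valence 2) → 0 H
  atom 7: C, bond orders sum to 1 (valence 4) → 3 H
  atom 8: C, bond orders sum to 4 (valence 4) → 0 H
  atom 9: C, bond orders sum to 4 (valence 4) → 0 H
  atom 10: N, bond orders sum to 3 (valence 3) → 0 H
  atom 11: C, bond orders sum to 3 (valence 4) → 1 H
  atom 12: C, bond orders sum to 4 (valence 4) → 0 H
  atom 13: C, bond orders sum to 3 (valence 4) → 1 H
  atom 14: Cl (halogen, monovalent) → 0 H
Totals → C:9, H:6, Cl:1, N:1, O:3.
In Hill order: C9H6ClNO3.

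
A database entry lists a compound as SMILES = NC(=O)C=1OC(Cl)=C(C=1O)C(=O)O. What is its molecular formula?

Walk through each heavy atom and fill implicit hydrogens from standard valence (C 4, N 3, O 2, S 2, halogen 1):
  atom 1: N, bond orders sum to 1 (valence 3) → 2 H
  atom 2: C, bond orders sum to 4 (valence 4) → 0 H
  atom 3: O, bond orders sum to 2 (valence 2) → 0 H
  atom 4: C, bond orders sum to 4 (valence 4) → 0 H
  atom 5: O, bond orders sum to 2 (valence 2) → 0 H
  atom 6: C, bond orders sum to 4 (valence 4) → 0 H
  atom 7: Cl (halogen, monovalent) → 0 H
  atom 8: C, bond orders sum to 4 (valence 4) → 0 H
  atom 9: C, bond orders sum to 4 (valence 4) → 0 H
  atom 10: O, bond orders sum to 1 (valence 2) → 1 H
  atom 11: C, bond orders sum to 4 (valence 4) → 0 H
  atom 12: O, bond orders sum to 2 (valence 2) → 0 H
  atom 13: O, bond orders sum to 1 (valence 2) → 1 H
Totals → C:6, H:4, Cl:1, N:1, O:5.
In Hill order: C6H4ClNO5.

C6H4ClNO5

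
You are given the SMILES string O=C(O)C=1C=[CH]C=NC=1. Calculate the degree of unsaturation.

Molecular formula: C6H5NO2.
DoU = (2C + 2 + N − H − X) / 2, where X is the halogen count and O/S are ignored.
    = (2·6 + 2 + 1 − 5 − 0) / 2 = 10 / 2 = 5.

5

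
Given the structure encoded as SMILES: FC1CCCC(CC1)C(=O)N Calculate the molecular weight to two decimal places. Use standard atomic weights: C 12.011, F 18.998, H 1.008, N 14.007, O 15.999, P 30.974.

First, the molecular formula is C8H14FNO (counting implicit H from valence).
  C: 8 × 12.011 = 96.088
  F: 1 × 18.998 = 18.998
  H: 14 × 1.008 = 14.112
  N: 1 × 14.007 = 14.007
  O: 1 × 15.999 = 15.999
Sum: 8×12.011 + 1×18.998 + 14×1.008 + 1×14.007 + 1×15.999 = 159.204 → 159.20 g/mol.

159.20 g/mol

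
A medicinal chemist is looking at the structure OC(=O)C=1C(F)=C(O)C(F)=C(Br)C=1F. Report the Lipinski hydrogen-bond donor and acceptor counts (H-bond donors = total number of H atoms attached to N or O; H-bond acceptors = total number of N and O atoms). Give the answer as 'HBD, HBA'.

Donors: find every N or O and count the H atoms it carries.
  atom 1 (O): bond orders sum to 1 → 1 H
  atom 3 (O): bond orders sum to 2 → 0 H
  atom 8 (O): bond orders sum to 1 → 1 H
Lipinski HBD = 2.
Acceptors: N atoms = 0, O atoms = 3 → HBA = 3.

2, 3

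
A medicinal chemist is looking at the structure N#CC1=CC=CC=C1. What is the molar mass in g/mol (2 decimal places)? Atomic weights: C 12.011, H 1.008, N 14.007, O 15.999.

First, the molecular formula is C7H5N (counting implicit H from valence).
  C: 7 × 12.011 = 84.077
  H: 5 × 1.008 = 5.040
  N: 1 × 14.007 = 14.007
Sum: 7×12.011 + 5×1.008 + 1×14.007 = 103.124 → 103.12 g/mol.

103.12 g/mol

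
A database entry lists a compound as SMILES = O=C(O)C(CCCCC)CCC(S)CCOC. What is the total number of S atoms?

1

Scan the SMILES for S atoms (remember two-letter symbols like Cl and Br are single atoms).
Sulfur count: 1.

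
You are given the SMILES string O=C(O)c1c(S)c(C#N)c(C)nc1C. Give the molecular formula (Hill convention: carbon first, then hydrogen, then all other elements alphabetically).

Walk through each heavy atom and fill implicit hydrogens from standard valence (C 4, N 3, O 2, S 2, halogen 1); for lowercase aromatic atoms, an aromatic c carries 1 H when it has two neighbours and 0 H with three, and aromatic n carries 0 H:
  atom 1: O, bond orders sum to 2 (valence 2) → 0 H
  atom 2: C, bond orders sum to 4 (valence 4) → 0 H
  atom 3: O, bond orders sum to 1 (valence 2) → 1 H
  atom 4: aromatic c, 3 neighbours → 0 H
  atom 5: aromatic c, 3 neighbours → 0 H
  atom 6: S, bond orders sum to 1 (valence 2) → 1 H
  atom 7: aromatic c, 3 neighbours → 0 H
  atom 8: C, bond orders sum to 4 (valence 4) → 0 H
  atom 9: N, bond orders sum to 3 (valence 3) → 0 H
  atom 10: aromatic c, 3 neighbours → 0 H
  atom 11: C, bond orders sum to 1 (valence 4) → 3 H
  atom 12: aromatic n, 2 neighbours → 0 H
  atom 13: aromatic c, 3 neighbours → 0 H
  atom 14: C, bond orders sum to 1 (valence 4) → 3 H
Totals → C:9, H:8, N:2, O:2, S:1.

C9H8N2O2S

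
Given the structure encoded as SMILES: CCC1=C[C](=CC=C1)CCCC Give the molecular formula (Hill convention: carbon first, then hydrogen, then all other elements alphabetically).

C12H18

Walk through each heavy atom and fill implicit hydrogens from standard valence (C 4, N 3, O 2, S 2, halogen 1):
  atom 1: C, bond orders sum to 1 (valence 4) → 3 H
  atom 2: C, bond orders sum to 2 (valence 4) → 2 H
  atom 3: C, bond orders sum to 4 (valence 4) → 0 H
  atom 4: C, bond orders sum to 3 (valence 4) → 1 H
  atom 5: C with explicit H count 0
  atom 6: C, bond orders sum to 3 (valence 4) → 1 H
  atom 7: C, bond orders sum to 3 (valence 4) → 1 H
  atom 8: C, bond orders sum to 3 (valence 4) → 1 H
  atom 9: C, bond orders sum to 2 (valence 4) → 2 H
  atom 10: C, bond orders sum to 2 (valence 4) → 2 H
  atom 11: C, bond orders sum to 2 (valence 4) → 2 H
  atom 12: C, bond orders sum to 1 (valence 4) → 3 H
Totals → C:12, H:18.
In Hill order: C12H18.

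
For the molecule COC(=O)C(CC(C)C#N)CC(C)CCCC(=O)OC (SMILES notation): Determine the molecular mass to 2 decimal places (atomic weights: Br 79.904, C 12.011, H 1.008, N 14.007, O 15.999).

First, the molecular formula is C15H25NO4 (counting implicit H from valence).
  C: 15 × 12.011 = 180.165
  H: 25 × 1.008 = 25.200
  N: 1 × 14.007 = 14.007
  O: 4 × 15.999 = 63.996
Sum: 15×12.011 + 25×1.008 + 1×14.007 + 4×15.999 = 283.368 → 283.37 g/mol.

283.37 g/mol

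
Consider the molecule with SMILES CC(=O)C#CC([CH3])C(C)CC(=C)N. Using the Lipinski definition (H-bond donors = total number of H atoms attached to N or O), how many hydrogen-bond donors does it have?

2

Donors: find every N or O and count the H atoms it carries.
  atom 3 (O): bond orders sum to 2 → 0 H
  atom 13 (N): bond orders sum to 1 → 2 H
Lipinski HBD = 2.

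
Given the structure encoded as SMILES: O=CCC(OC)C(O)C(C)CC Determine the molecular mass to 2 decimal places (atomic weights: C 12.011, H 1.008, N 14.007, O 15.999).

First, the molecular formula is C9H18O3 (counting implicit H from valence).
  C: 9 × 12.011 = 108.099
  H: 18 × 1.008 = 18.144
  O: 3 × 15.999 = 47.997
Sum: 9×12.011 + 18×1.008 + 3×15.999 = 174.240 → 174.24 g/mol.

174.24 g/mol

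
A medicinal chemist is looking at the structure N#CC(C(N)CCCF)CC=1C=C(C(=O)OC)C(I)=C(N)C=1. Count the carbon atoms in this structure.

15

Count every carbon token in the SMILES (each C, including those in ring-closure positions and inside branches).
Carbon count: 15.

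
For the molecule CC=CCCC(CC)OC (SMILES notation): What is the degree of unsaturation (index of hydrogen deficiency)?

Molecular formula: C9H18O.
DoU = (2C + 2 + N − H − X) / 2, where X is the halogen count and O/S are ignored.
    = (2·9 + 2 + 0 − 18 − 0) / 2 = 2 / 2 = 1.

1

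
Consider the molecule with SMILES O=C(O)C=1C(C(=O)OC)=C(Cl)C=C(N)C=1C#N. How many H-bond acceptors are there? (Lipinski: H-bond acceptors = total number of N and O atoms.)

N atoms: 2; O atoms: 4.
Lipinski HBA = 2 + 4 = 6.

6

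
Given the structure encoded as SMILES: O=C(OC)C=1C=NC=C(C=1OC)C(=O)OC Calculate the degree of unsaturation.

Molecular formula: C10H11NO5.
DoU = (2C + 2 + N − H − X) / 2, where X is the halogen count and O/S are ignored.
    = (2·10 + 2 + 1 − 11 − 0) / 2 = 12 / 2 = 6.

6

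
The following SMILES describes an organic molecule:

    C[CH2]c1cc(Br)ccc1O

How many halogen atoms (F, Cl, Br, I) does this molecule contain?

Halogen atoms appear at heavy-atom position 6 (1×Br).
Other groups present: 1 hydroxyl.
Halogen count: 1.

1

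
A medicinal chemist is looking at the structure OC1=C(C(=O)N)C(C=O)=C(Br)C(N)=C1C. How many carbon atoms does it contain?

9

Count every carbon token in the SMILES (each C, including those in ring-closure positions and inside branches).
Carbon count: 9.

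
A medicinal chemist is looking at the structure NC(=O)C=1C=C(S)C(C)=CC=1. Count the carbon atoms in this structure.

8

Count every carbon token in the SMILES (each C, including those in ring-closure positions and inside branches).
Carbon count: 8.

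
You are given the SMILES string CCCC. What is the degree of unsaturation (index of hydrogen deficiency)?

Degree of unsaturation = (number of rings) + (number of π bonds).
Ring closures in the SMILES: 0.
π bonds: none → 0 DoU from unsaturation.
Total DoU = 0 + 0 = 0.

0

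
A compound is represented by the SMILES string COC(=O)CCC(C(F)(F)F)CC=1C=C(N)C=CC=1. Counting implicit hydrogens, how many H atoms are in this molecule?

16

Walk through each heavy atom and fill implicit hydrogens from standard valence (C 4, N 3, O 2, S 2, halogen 1):
  atom 1: C, bond orders sum to 1 (valence 4) → 3 H
  atom 2: O, bond orders sum to 2 (valence 2) → 0 H
  atom 3: C, bond orders sum to 4 (valence 4) → 0 H
  atom 4: O, bond orders sum to 2 (valence 2) → 0 H
  atom 5: C, bond orders sum to 2 (valence 4) → 2 H
  atom 6: C, bond orders sum to 2 (valence 4) → 2 H
  atom 7: C, bond orders sum to 3 (valence 4) → 1 H
  atom 8: C, bond orders sum to 4 (valence 4) → 0 H
  atom 9: F (halogen, monovalent) → 0 H
  atom 10: F (halogen, monovalent) → 0 H
  atom 11: F (halogen, monovalent) → 0 H
  atom 12: C, bond orders sum to 2 (valence 4) → 2 H
  atom 13: C, bond orders sum to 4 (valence 4) → 0 H
  atom 14: C, bond orders sum to 3 (valence 4) → 1 H
  atom 15: C, bond orders sum to 4 (valence 4) → 0 H
  atom 16: N, bond orders sum to 1 (valence 3) → 2 H
  atom 17: C, bond orders sum to 3 (valence 4) → 1 H
  atom 18: C, bond orders sum to 3 (valence 4) → 1 H
  atom 19: C, bond orders sum to 3 (valence 4) → 1 H
Total hydrogens: 16.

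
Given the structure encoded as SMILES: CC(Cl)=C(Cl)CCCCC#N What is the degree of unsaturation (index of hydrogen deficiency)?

Molecular formula: C8H11Cl2N.
DoU = (2C + 2 + N − H − X) / 2, where X is the halogen count and O/S are ignored.
    = (2·8 + 2 + 1 − 11 − 2) / 2 = 6 / 2 = 3.

3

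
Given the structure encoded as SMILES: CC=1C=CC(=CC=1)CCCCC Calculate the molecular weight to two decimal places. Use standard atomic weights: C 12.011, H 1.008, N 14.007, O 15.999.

162.28 g/mol

First, the molecular formula is C12H18 (counting implicit H from valence).
  C: 12 × 12.011 = 144.132
  H: 18 × 1.008 = 18.144
Sum: 12×12.011 + 18×1.008 = 162.276 → 162.28 g/mol.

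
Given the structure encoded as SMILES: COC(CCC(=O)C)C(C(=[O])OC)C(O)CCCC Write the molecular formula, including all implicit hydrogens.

C14H26O5

Walk through each heavy atom and fill implicit hydrogens from standard valence (C 4, N 3, O 2, S 2, halogen 1):
  atom 1: C, bond orders sum to 1 (valence 4) → 3 H
  atom 2: O, bond orders sum to 2 (valence 2) → 0 H
  atom 3: C, bond orders sum to 3 (valence 4) → 1 H
  atom 4: C, bond orders sum to 2 (valence 4) → 2 H
  atom 5: C, bond orders sum to 2 (valence 4) → 2 H
  atom 6: C, bond orders sum to 4 (valence 4) → 0 H
  atom 7: O, bond orders sum to 2 (valence 2) → 0 H
  atom 8: C, bond orders sum to 1 (valence 4) → 3 H
  atom 9: C, bond orders sum to 3 (valence 4) → 1 H
  atom 10: C, bond orders sum to 4 (valence 4) → 0 H
  atom 11: O with explicit H count 0
  atom 12: O, bond orders sum to 2 (valence 2) → 0 H
  atom 13: C, bond orders sum to 1 (valence 4) → 3 H
  atom 14: C, bond orders sum to 3 (valence 4) → 1 H
  atom 15: O, bond orders sum to 1 (valence 2) → 1 H
  atom 16: C, bond orders sum to 2 (valence 4) → 2 H
  atom 17: C, bond orders sum to 2 (valence 4) → 2 H
  atom 18: C, bond orders sum to 2 (valence 4) → 2 H
  atom 19: C, bond orders sum to 1 (valence 4) → 3 H
Totals → C:14, H:26, O:5.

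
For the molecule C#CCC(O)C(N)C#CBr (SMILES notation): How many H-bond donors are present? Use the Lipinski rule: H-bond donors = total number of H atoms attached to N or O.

3

Donors: find every N or O and count the H atoms it carries.
  atom 5 (O): bond orders sum to 1 → 1 H
  atom 7 (N): bond orders sum to 1 → 2 H
Lipinski HBD = 3.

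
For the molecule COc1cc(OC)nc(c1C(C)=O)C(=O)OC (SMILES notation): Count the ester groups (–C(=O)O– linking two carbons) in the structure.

1

The ester motif appears at heavy-atom position 14 in the SMILES.
Other groups present: 2 ether, 1 ketone.
Ester count: 1.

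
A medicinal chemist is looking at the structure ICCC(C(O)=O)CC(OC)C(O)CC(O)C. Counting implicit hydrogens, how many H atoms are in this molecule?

Walk through each heavy atom and fill implicit hydrogens from standard valence (C 4, N 3, O 2, S 2, halogen 1):
  atom 1: I (halogen, monovalent) → 0 H
  atom 2: C, bond orders sum to 2 (valence 4) → 2 H
  atom 3: C, bond orders sum to 2 (valence 4) → 2 H
  atom 4: C, bond orders sum to 3 (valence 4) → 1 H
  atom 5: C, bond orders sum to 4 (valence 4) → 0 H
  atom 6: O, bond orders sum to 1 (valence 2) → 1 H
  atom 7: O, bond orders sum to 2 (valence 2) → 0 H
  atom 8: C, bond orders sum to 2 (valence 4) → 2 H
  atom 9: C, bond orders sum to 3 (valence 4) → 1 H
  atom 10: O, bond orders sum to 2 (valence 2) → 0 H
  atom 11: C, bond orders sum to 1 (valence 4) → 3 H
  atom 12: C, bond orders sum to 3 (valence 4) → 1 H
  atom 13: O, bond orders sum to 1 (valence 2) → 1 H
  atom 14: C, bond orders sum to 2 (valence 4) → 2 H
  atom 15: C, bond orders sum to 3 (valence 4) → 1 H
  atom 16: O, bond orders sum to 1 (valence 2) → 1 H
  atom 17: C, bond orders sum to 1 (valence 4) → 3 H
Total hydrogens: 21.

21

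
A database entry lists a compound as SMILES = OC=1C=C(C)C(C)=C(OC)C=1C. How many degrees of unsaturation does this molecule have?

4

Molecular formula: C10H14O2.
DoU = (2C + 2 + N − H − X) / 2, where X is the halogen count and O/S are ignored.
    = (2·10 + 2 + 0 − 14 − 0) / 2 = 8 / 2 = 4.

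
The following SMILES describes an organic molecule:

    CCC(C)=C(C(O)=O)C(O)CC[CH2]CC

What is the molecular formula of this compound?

C12H22O3

Walk through each heavy atom and fill implicit hydrogens from standard valence (C 4, N 3, O 2, S 2, halogen 1):
  atom 1: C, bond orders sum to 1 (valence 4) → 3 H
  atom 2: C, bond orders sum to 2 (valence 4) → 2 H
  atom 3: C, bond orders sum to 4 (valence 4) → 0 H
  atom 4: C, bond orders sum to 1 (valence 4) → 3 H
  atom 5: C, bond orders sum to 4 (valence 4) → 0 H
  atom 6: C, bond orders sum to 4 (valence 4) → 0 H
  atom 7: O, bond orders sum to 1 (valence 2) → 1 H
  atom 8: O, bond orders sum to 2 (valence 2) → 0 H
  atom 9: C, bond orders sum to 3 (valence 4) → 1 H
  atom 10: O, bond orders sum to 1 (valence 2) → 1 H
  atom 11: C, bond orders sum to 2 (valence 4) → 2 H
  atom 12: C, bond orders sum to 2 (valence 4) → 2 H
  atom 13: C with explicit H count 2
  atom 14: C, bond orders sum to 2 (valence 4) → 2 H
  atom 15: C, bond orders sum to 1 (valence 4) → 3 H
Totals → C:12, H:22, O:3.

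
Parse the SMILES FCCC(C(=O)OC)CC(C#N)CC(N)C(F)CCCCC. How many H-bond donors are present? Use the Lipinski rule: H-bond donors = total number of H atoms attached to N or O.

Donors: find every N or O and count the H atoms it carries.
  atom 6 (O): bond orders sum to 2 → 0 H
  atom 7 (O): bond orders sum to 2 → 0 H
  atom 12 (N): bond orders sum to 3 → 0 H
  atom 15 (N): bond orders sum to 1 → 2 H
Lipinski HBD = 2.

2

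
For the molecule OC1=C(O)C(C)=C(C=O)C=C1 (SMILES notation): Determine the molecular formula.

Walk through each heavy atom and fill implicit hydrogens from standard valence (C 4, N 3, O 2, S 2, halogen 1):
  atom 1: O, bond orders sum to 1 (valence 2) → 1 H
  atom 2: C, bond orders sum to 4 (valence 4) → 0 H
  atom 3: C, bond orders sum to 4 (valence 4) → 0 H
  atom 4: O, bond orders sum to 1 (valence 2) → 1 H
  atom 5: C, bond orders sum to 4 (valence 4) → 0 H
  atom 6: C, bond orders sum to 1 (valence 4) → 3 H
  atom 7: C, bond orders sum to 4 (valence 4) → 0 H
  atom 8: C, bond orders sum to 3 (valence 4) → 1 H
  atom 9: O, bond orders sum to 2 (valence 2) → 0 H
  atom 10: C, bond orders sum to 3 (valence 4) → 1 H
  atom 11: C, bond orders sum to 3 (valence 4) → 1 H
Totals → C:8, H:8, O:3.

C8H8O3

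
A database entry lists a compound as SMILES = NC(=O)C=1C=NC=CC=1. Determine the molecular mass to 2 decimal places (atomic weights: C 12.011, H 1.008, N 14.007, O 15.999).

122.13 g/mol

First, the molecular formula is C6H6N2O (counting implicit H from valence).
  C: 6 × 12.011 = 72.066
  H: 6 × 1.008 = 6.048
  N: 2 × 14.007 = 28.014
  O: 1 × 15.999 = 15.999
Sum: 6×12.011 + 6×1.008 + 2×14.007 + 1×15.999 = 122.127 → 122.13 g/mol.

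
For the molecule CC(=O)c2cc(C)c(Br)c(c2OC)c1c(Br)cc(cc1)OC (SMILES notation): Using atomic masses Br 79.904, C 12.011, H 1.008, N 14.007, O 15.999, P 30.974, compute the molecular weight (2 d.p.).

428.12 g/mol

First, the molecular formula is C17H16Br2O3 (counting implicit H from valence).
  Br: 2 × 79.904 = 159.808
  C: 17 × 12.011 = 204.187
  H: 16 × 1.008 = 16.128
  O: 3 × 15.999 = 47.997
Sum: 2×79.904 + 17×12.011 + 16×1.008 + 3×15.999 = 428.120 → 428.12 g/mol.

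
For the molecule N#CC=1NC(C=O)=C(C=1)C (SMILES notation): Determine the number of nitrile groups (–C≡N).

1

The nitrile motif appears at heavy-atom position 2 in the SMILES.
Other groups present: 1 aldehyde.
Nitrile count: 1.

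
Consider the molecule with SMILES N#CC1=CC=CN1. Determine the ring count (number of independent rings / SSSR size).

1

In SMILES, each pair of matching ring-closure digits denotes one ring-closing bond; the number of such bonds equals the number of independent rings.
Ring-closure bonds here: 1.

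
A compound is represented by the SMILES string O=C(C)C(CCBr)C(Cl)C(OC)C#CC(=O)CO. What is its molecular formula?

C12H16BrClO4

Walk through each heavy atom and fill implicit hydrogens from standard valence (C 4, N 3, O 2, S 2, halogen 1):
  atom 1: O, bond orders sum to 2 (valence 2) → 0 H
  atom 2: C, bond orders sum to 4 (valence 4) → 0 H
  atom 3: C, bond orders sum to 1 (valence 4) → 3 H
  atom 4: C, bond orders sum to 3 (valence 4) → 1 H
  atom 5: C, bond orders sum to 2 (valence 4) → 2 H
  atom 6: C, bond orders sum to 2 (valence 4) → 2 H
  atom 7: Br (halogen, monovalent) → 0 H
  atom 8: C, bond orders sum to 3 (valence 4) → 1 H
  atom 9: Cl (halogen, monovalent) → 0 H
  atom 10: C, bond orders sum to 3 (valence 4) → 1 H
  atom 11: O, bond orders sum to 2 (valence 2) → 0 H
  atom 12: C, bond orders sum to 1 (valence 4) → 3 H
  atom 13: C, bond orders sum to 4 (valence 4) → 0 H
  atom 14: C, bond orders sum to 4 (valence 4) → 0 H
  atom 15: C, bond orders sum to 4 (valence 4) → 0 H
  atom 16: O, bond orders sum to 2 (valence 2) → 0 H
  atom 17: C, bond orders sum to 2 (valence 4) → 2 H
  atom 18: O, bond orders sum to 1 (valence 2) → 1 H
Totals → C:12, H:16, Br:1, Cl:1, O:4.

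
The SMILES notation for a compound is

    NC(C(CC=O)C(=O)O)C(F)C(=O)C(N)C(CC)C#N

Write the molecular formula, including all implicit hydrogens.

Walk through each heavy atom and fill implicit hydrogens from standard valence (C 4, N 3, O 2, S 2, halogen 1):
  atom 1: N, bond orders sum to 1 (valence 3) → 2 H
  atom 2: C, bond orders sum to 3 (valence 4) → 1 H
  atom 3: C, bond orders sum to 3 (valence 4) → 1 H
  atom 4: C, bond orders sum to 2 (valence 4) → 2 H
  atom 5: C, bond orders sum to 3 (valence 4) → 1 H
  atom 6: O, bond orders sum to 2 (valence 2) → 0 H
  atom 7: C, bond orders sum to 4 (valence 4) → 0 H
  atom 8: O, bond orders sum to 2 (valence 2) → 0 H
  atom 9: O, bond orders sum to 1 (valence 2) → 1 H
  atom 10: C, bond orders sum to 3 (valence 4) → 1 H
  atom 11: F (halogen, monovalent) → 0 H
  atom 12: C, bond orders sum to 4 (valence 4) → 0 H
  atom 13: O, bond orders sum to 2 (valence 2) → 0 H
  atom 14: C, bond orders sum to 3 (valence 4) → 1 H
  atom 15: N, bond orders sum to 1 (valence 3) → 2 H
  atom 16: C, bond orders sum to 3 (valence 4) → 1 H
  atom 17: C, bond orders sum to 2 (valence 4) → 2 H
  atom 18: C, bond orders sum to 1 (valence 4) → 3 H
  atom 19: C, bond orders sum to 4 (valence 4) → 0 H
  atom 20: N, bond orders sum to 3 (valence 3) → 0 H
Totals → C:12, H:18, F:1, N:3, O:4.

C12H18FN3O4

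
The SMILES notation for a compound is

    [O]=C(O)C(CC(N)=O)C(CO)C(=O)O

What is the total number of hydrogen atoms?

Walk through each heavy atom and fill implicit hydrogens from standard valence (C 4, N 3, O 2, S 2, halogen 1):
  atom 1: O with explicit H count 0
  atom 2: C, bond orders sum to 4 (valence 4) → 0 H
  atom 3: O, bond orders sum to 1 (valence 2) → 1 H
  atom 4: C, bond orders sum to 3 (valence 4) → 1 H
  atom 5: C, bond orders sum to 2 (valence 4) → 2 H
  atom 6: C, bond orders sum to 4 (valence 4) → 0 H
  atom 7: N, bond orders sum to 1 (valence 3) → 2 H
  atom 8: O, bond orders sum to 2 (valence 2) → 0 H
  atom 9: C, bond orders sum to 3 (valence 4) → 1 H
  atom 10: C, bond orders sum to 2 (valence 4) → 2 H
  atom 11: O, bond orders sum to 1 (valence 2) → 1 H
  atom 12: C, bond orders sum to 4 (valence 4) → 0 H
  atom 13: O, bond orders sum to 2 (valence 2) → 0 H
  atom 14: O, bond orders sum to 1 (valence 2) → 1 H
Total hydrogens: 11.

11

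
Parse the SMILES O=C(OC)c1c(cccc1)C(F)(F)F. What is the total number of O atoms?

Scan the SMILES for O atoms (remember two-letter symbols like Cl and Br are single atoms).
Oxygen count: 2.

2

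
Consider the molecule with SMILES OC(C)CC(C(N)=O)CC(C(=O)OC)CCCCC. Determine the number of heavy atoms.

19

Every atom symbol written in the SMILES (organic subset) is one heavy atom; implicit H are not written.
Heavy atoms by element → C:14, N:1, O:4.
Total: 19.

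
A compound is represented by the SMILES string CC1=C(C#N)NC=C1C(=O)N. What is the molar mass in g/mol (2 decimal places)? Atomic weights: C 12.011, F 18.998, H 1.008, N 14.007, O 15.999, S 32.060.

First, the molecular formula is C7H7N3O (counting implicit H from valence).
  C: 7 × 12.011 = 84.077
  H: 7 × 1.008 = 7.056
  N: 3 × 14.007 = 42.021
  O: 1 × 15.999 = 15.999
Sum: 7×12.011 + 7×1.008 + 3×14.007 + 1×15.999 = 149.153 → 149.15 g/mol.

149.15 g/mol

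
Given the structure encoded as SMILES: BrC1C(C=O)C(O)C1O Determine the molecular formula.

C5H7BrO3

Walk through each heavy atom and fill implicit hydrogens from standard valence (C 4, N 3, O 2, S 2, halogen 1):
  atom 1: Br (halogen, monovalent) → 0 H
  atom 2: C, bond orders sum to 3 (valence 4) → 1 H
  atom 3: C, bond orders sum to 3 (valence 4) → 1 H
  atom 4: C, bond orders sum to 3 (valence 4) → 1 H
  atom 5: O, bond orders sum to 2 (valence 2) → 0 H
  atom 6: C, bond orders sum to 3 (valence 4) → 1 H
  atom 7: O, bond orders sum to 1 (valence 2) → 1 H
  atom 8: C, bond orders sum to 3 (valence 4) → 1 H
  atom 9: O, bond orders sum to 1 (valence 2) → 1 H
Totals → C:5, H:7, Br:1, O:3.
In Hill order: C5H7BrO3.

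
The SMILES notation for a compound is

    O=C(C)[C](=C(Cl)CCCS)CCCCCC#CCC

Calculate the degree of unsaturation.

Degree of unsaturation = (number of rings) + (number of π bonds).
Ring closures in the SMILES: 0.
π bonds: 2 double bonds (each 1 DoU), 1 triple bond (each 2 DoU) → 4 DoU from unsaturation.
Total DoU = 0 + 4 = 4.

4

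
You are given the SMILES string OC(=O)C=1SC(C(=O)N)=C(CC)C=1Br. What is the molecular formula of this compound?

C8H8BrNO3S

Walk through each heavy atom and fill implicit hydrogens from standard valence (C 4, N 3, O 2, S 2, halogen 1):
  atom 1: O, bond orders sum to 1 (valence 2) → 1 H
  atom 2: C, bond orders sum to 4 (valence 4) → 0 H
  atom 3: O, bond orders sum to 2 (valence 2) → 0 H
  atom 4: C, bond orders sum to 4 (valence 4) → 0 H
  atom 5: S, bond orders sum to 2 (valence 2) → 0 H
  atom 6: C, bond orders sum to 4 (valence 4) → 0 H
  atom 7: C, bond orders sum to 4 (valence 4) → 0 H
  atom 8: O, bond orders sum to 2 (valence 2) → 0 H
  atom 9: N, bond orders sum to 1 (valence 3) → 2 H
  atom 10: C, bond orders sum to 4 (valence 4) → 0 H
  atom 11: C, bond orders sum to 2 (valence 4) → 2 H
  atom 12: C, bond orders sum to 1 (valence 4) → 3 H
  atom 13: C, bond orders sum to 4 (valence 4) → 0 H
  atom 14: Br (halogen, monovalent) → 0 H
Totals → C:8, H:8, Br:1, N:1, O:3, S:1.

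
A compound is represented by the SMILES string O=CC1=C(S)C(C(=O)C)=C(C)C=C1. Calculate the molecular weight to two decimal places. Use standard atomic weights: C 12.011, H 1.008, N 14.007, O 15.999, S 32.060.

194.25 g/mol

First, the molecular formula is C10H10O2S (counting implicit H from valence).
  C: 10 × 12.011 = 120.110
  H: 10 × 1.008 = 10.080
  O: 2 × 15.999 = 31.998
  S: 1 × 32.060 = 32.060
Sum: 10×12.011 + 10×1.008 + 2×15.999 + 1×32.060 = 194.248 → 194.25 g/mol.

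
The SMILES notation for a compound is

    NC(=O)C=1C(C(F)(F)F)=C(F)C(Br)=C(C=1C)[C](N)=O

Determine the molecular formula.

Walk through each heavy atom and fill implicit hydrogens from standard valence (C 4, N 3, O 2, S 2, halogen 1):
  atom 1: N, bond orders sum to 1 (valence 3) → 2 H
  atom 2: C, bond orders sum to 4 (valence 4) → 0 H
  atom 3: O, bond orders sum to 2 (valence 2) → 0 H
  atom 4: C, bond orders sum to 4 (valence 4) → 0 H
  atom 5: C, bond orders sum to 4 (valence 4) → 0 H
  atom 6: C, bond orders sum to 4 (valence 4) → 0 H
  atom 7: F (halogen, monovalent) → 0 H
  atom 8: F (halogen, monovalent) → 0 H
  atom 9: F (halogen, monovalent) → 0 H
  atom 10: C, bond orders sum to 4 (valence 4) → 0 H
  atom 11: F (halogen, monovalent) → 0 H
  atom 12: C, bond orders sum to 4 (valence 4) → 0 H
  atom 13: Br (halogen, monovalent) → 0 H
  atom 14: C, bond orders sum to 4 (valence 4) → 0 H
  atom 15: C, bond orders sum to 4 (valence 4) → 0 H
  atom 16: C, bond orders sum to 1 (valence 4) → 3 H
  atom 17: C with explicit H count 0
  atom 18: N, bond orders sum to 1 (valence 3) → 2 H
  atom 19: O, bond orders sum to 2 (valence 2) → 0 H
Totals → C:10, H:7, Br:1, F:4, N:2, O:2.

C10H7BrF4N2O2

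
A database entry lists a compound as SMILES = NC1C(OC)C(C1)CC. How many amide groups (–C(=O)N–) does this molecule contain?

0

Scan the SMILES for the amide motif — none present.
Groups that are present: 1 ether, 1 primary amine.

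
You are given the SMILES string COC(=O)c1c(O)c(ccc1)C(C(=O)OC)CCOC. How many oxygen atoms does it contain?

6

Scan the SMILES for O atoms (remember two-letter symbols like Cl and Br are single atoms).
Oxygen count: 6.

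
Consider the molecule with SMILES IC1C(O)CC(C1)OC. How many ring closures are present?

In SMILES, each pair of matching ring-closure digits denotes one ring-closing bond; the number of such bonds equals the number of independent rings.
Ring-closure bonds here: 1.

1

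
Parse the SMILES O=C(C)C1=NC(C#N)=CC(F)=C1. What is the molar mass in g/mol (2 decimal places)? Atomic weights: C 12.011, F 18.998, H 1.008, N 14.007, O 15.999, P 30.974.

164.14 g/mol

First, the molecular formula is C8H5FN2O (counting implicit H from valence).
  C: 8 × 12.011 = 96.088
  F: 1 × 18.998 = 18.998
  H: 5 × 1.008 = 5.040
  N: 2 × 14.007 = 28.014
  O: 1 × 15.999 = 15.999
Sum: 8×12.011 + 1×18.998 + 5×1.008 + 2×14.007 + 1×15.999 = 164.139 → 164.14 g/mol.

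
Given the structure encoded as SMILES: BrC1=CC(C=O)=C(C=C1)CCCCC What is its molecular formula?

Walk through each heavy atom and fill implicit hydrogens from standard valence (C 4, N 3, O 2, S 2, halogen 1):
  atom 1: Br (halogen, monovalent) → 0 H
  atom 2: C, bond orders sum to 4 (valence 4) → 0 H
  atom 3: C, bond orders sum to 3 (valence 4) → 1 H
  atom 4: C, bond orders sum to 4 (valence 4) → 0 H
  atom 5: C, bond orders sum to 3 (valence 4) → 1 H
  atom 6: O, bond orders sum to 2 (valence 2) → 0 H
  atom 7: C, bond orders sum to 4 (valence 4) → 0 H
  atom 8: C, bond orders sum to 3 (valence 4) → 1 H
  atom 9: C, bond orders sum to 3 (valence 4) → 1 H
  atom 10: C, bond orders sum to 2 (valence 4) → 2 H
  atom 11: C, bond orders sum to 2 (valence 4) → 2 H
  atom 12: C, bond orders sum to 2 (valence 4) → 2 H
  atom 13: C, bond orders sum to 2 (valence 4) → 2 H
  atom 14: C, bond orders sum to 1 (valence 4) → 3 H
Totals → C:12, H:15, Br:1, O:1.
In Hill order: C12H15BrO.

C12H15BrO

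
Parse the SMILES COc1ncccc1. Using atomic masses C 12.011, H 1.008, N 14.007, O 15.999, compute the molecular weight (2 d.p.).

First, the molecular formula is C6H7NO (counting implicit H from valence).
  C: 6 × 12.011 = 72.066
  H: 7 × 1.008 = 7.056
  N: 1 × 14.007 = 14.007
  O: 1 × 15.999 = 15.999
Sum: 6×12.011 + 7×1.008 + 1×14.007 + 1×15.999 = 109.128 → 109.13 g/mol.

109.13 g/mol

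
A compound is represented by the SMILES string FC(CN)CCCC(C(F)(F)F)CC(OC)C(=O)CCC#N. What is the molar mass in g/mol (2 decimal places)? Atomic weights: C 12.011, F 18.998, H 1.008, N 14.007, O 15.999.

326.33 g/mol

First, the molecular formula is C14H22F4N2O2 (counting implicit H from valence).
  C: 14 × 12.011 = 168.154
  F: 4 × 18.998 = 75.992
  H: 22 × 1.008 = 22.176
  N: 2 × 14.007 = 28.014
  O: 2 × 15.999 = 31.998
Sum: 14×12.011 + 4×18.998 + 22×1.008 + 2×14.007 + 2×15.999 = 326.334 → 326.33 g/mol.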